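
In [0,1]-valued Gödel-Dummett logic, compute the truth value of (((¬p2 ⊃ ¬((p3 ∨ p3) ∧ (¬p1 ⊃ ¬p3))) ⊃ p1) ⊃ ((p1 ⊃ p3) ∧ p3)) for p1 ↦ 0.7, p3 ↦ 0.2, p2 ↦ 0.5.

0.20

¬p2: Gödel ¬ of 0.5 = 0 (operand ≠ 0)
(p3 ∨ p3) = max(0.2, 0.2) = 0.2
¬p1: Gödel ¬ of 0.7 = 0 (operand ≠ 0)
¬p3: Gödel ¬ of 0.2 = 0 (operand ≠ 0)
(¬p1 ⊃ ¬p3): 0 ≤ 0, so result = 1
((p3 ∨ p3) ∧ (¬p1 ⊃ ¬p3)) = min(0.2, 1) = 0.2
¬((p3 ∨ p3) ∧ (¬p1 ⊃ ¬p3)): Gödel ¬ of 0.2 = 0 (operand ≠ 0)
(¬p2 ⊃ ¬((p3 ∨ p3) ∧ (¬p1 ⊃ ¬p3))): 0 ≤ 0, so result = 1
((¬p2 ⊃ ¬((p3 ∨ p3) ∧ (¬p1 ⊃ ¬p3))) ⊃ p1): 1 > 0.7, so result = 0.7
(p1 ⊃ p3): 0.7 > 0.2, so result = 0.2
((p1 ⊃ p3) ∧ p3) = min(0.2, 0.2) = 0.2
(((¬p2 ⊃ ¬((p3 ∨ p3) ∧ (¬p1 ⊃ ¬p3))) ⊃ p1) ⊃ ((p1 ⊃ p3) ∧ p3)): 0.7 > 0.2, so result = 0.2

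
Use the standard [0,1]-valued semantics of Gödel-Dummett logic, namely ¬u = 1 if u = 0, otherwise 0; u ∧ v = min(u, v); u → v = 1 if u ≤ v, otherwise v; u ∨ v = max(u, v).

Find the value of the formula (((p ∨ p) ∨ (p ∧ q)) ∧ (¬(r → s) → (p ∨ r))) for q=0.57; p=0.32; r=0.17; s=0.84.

(p ∨ p) = max(0.32, 0.32) = 0.32
(p ∧ q) = min(0.32, 0.57) = 0.32
((p ∨ p) ∨ (p ∧ q)) = max(0.32, 0.32) = 0.32
(r → s): 0.17 ≤ 0.84, so result = 1
¬(r → s): Gödel ¬ of 1 = 0 (operand ≠ 0)
(p ∨ r) = max(0.32, 0.17) = 0.32
(¬(r → s) → (p ∨ r)): 0 ≤ 0.32, so result = 1
(((p ∨ p) ∨ (p ∧ q)) ∧ (¬(r → s) → (p ∨ r))) = min(0.32, 1) = 0.32

0.32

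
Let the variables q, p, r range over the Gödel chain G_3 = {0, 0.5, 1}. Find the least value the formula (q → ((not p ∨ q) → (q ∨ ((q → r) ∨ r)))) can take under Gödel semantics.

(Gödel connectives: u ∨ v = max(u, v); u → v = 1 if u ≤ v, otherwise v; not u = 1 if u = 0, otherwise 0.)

Every assignment gives 1. For instance at q = 0, p = 0, r = 0:
  not p: Gödel ¬ of 0 = 1 (operand is 0)
  (not p ∨ q) = max(1, 0) = 1
  (q → r): 0 ≤ 0, so result = 1
  ((q → r) ∨ r) = max(1, 0) = 1
  (q ∨ ((q → r) ∨ r)) = max(0, 1) = 1
  ((not p ∨ q) → (q ∨ ((q → r) ∨ r))): 1 ≤ 1, so result = 1
  (q → ((not p ∨ q) → (q ∨ ((q → r) ∨ r)))): 0 ≤ 1, so result = 1
All 27 assignments give value 1 — the formula is a G_3-tautology.

1.00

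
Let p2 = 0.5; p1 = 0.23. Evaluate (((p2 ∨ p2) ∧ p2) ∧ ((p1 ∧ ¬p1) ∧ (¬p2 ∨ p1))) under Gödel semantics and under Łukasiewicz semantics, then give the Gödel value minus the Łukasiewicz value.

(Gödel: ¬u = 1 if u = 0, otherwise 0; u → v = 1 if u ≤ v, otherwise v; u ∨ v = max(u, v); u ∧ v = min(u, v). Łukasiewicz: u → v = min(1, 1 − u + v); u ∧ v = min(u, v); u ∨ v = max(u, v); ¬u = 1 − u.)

-0.23

Gödel evaluation:
  (p2 ∨ p2) = max(0.5, 0.5) = 0.5
  ((p2 ∨ p2) ∧ p2) = min(0.5, 0.5) = 0.5
  ¬p1: Gödel ¬ of 0.23 = 0 (operand ≠ 0)
  (p1 ∧ ¬p1) = min(0.23, 0) = 0
  ¬p2: Gödel ¬ of 0.5 = 0 (operand ≠ 0)
  (¬p2 ∨ p1) = max(0, 0.23) = 0.23
  ((p1 ∧ ¬p1) ∧ (¬p2 ∨ p1)) = min(0, 0.23) = 0
  (((p2 ∨ p2) ∧ p2) ∧ ((p1 ∧ ¬p1) ∧ (¬p2 ∨ p1))) = min(0.5, 0) = 0
  Gödel value = 0
Łukasiewicz evaluation:
  (p2 ∨ p2) = max(0.5, 0.5) = 0.5
  ((p2 ∨ p2) ∧ p2) = min(0.5, 0.5) = 0.5
  ¬p1: Łukasiewicz ¬ gives 1 − 0.23 = 0.77
  (p1 ∧ ¬p1) = min(0.23, 0.77) = 0.23
  ¬p2: Łukasiewicz ¬ gives 1 − 0.5 = 0.5
  (¬p2 ∨ p1) = max(0.5, 0.23) = 0.5
  ((p1 ∧ ¬p1) ∧ (¬p2 ∨ p1)) = min(0.23, 0.5) = 0.23
  (((p2 ∨ p2) ∧ p2) ∧ ((p1 ∧ ¬p1) ∧ (¬p2 ∨ p1))) = min(0.5, 0.23) = 0.23
  Łukasiewicz value = 0.23
Difference: 0 − 0.23 = -0.23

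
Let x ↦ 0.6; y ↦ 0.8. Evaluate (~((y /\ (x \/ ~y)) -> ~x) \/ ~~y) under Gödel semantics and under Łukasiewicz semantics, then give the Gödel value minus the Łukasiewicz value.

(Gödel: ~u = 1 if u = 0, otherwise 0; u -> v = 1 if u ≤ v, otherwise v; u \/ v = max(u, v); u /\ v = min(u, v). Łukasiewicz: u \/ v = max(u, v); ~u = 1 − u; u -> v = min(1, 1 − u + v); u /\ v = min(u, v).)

0.20

Gödel evaluation:
  ~y: Gödel ¬ of 0.8 = 0 (operand ≠ 0)
  (x \/ ~y) = max(0.6, 0) = 0.6
  (y /\ (x \/ ~y)) = min(0.8, 0.6) = 0.6
  ~x: Gödel ¬ of 0.6 = 0 (operand ≠ 0)
  ((y /\ (x \/ ~y)) -> ~x): 0.6 > 0, so result = 0
  ~((y /\ (x \/ ~y)) -> ~x): Gödel ¬ of 0 = 1 (operand is 0)
  ~y: Gödel ¬ of 0.8 = 0 (operand ≠ 0)
  ~~y: Gödel ¬ of 0 = 1 (operand is 0)
  (~((y /\ (x \/ ~y)) -> ~x) \/ ~~y) = max(1, 1) = 1
  Gödel value = 1
Łukasiewicz evaluation:
  ~y: Łukasiewicz ¬ gives 1 − 0.8 = 0.2
  (x \/ ~y) = max(0.6, 0.2) = 0.6
  (y /\ (x \/ ~y)) = min(0.8, 0.6) = 0.6
  ~x: Łukasiewicz ¬ gives 1 − 0.6 = 0.4
  ((y /\ (x \/ ~y)) -> ~x): min(1, 1 − 0.6 + 0.4) = 0.8
  ~((y /\ (x \/ ~y)) -> ~x): Łukasiewicz ¬ gives 1 − 0.8 = 0.2
  ~y: Łukasiewicz ¬ gives 1 − 0.8 = 0.2
  ~~y: Łukasiewicz ¬ gives 1 − 0.2 = 0.8
  (~((y /\ (x \/ ~y)) -> ~x) \/ ~~y) = max(0.2, 0.8) = 0.8
  Łukasiewicz value = 0.8
Difference: 1 − 0.8 = 0.20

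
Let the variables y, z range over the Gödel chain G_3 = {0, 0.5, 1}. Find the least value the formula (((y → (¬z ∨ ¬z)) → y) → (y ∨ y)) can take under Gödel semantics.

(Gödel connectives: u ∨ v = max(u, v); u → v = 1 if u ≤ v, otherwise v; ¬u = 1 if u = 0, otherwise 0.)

The minimum is attained at y = 0.5, z = 0.5:
  ¬z: Gödel ¬ of 0.5 = 0 (operand ≠ 0)
  ¬z: Gödel ¬ of 0.5 = 0 (operand ≠ 0)
  (¬z ∨ ¬z) = max(0, 0) = 0
  (y → (¬z ∨ ¬z)): 0.5 > 0, so result = 0
  ((y → (¬z ∨ ¬z)) → y): 0 ≤ 0.5, so result = 1
  (y ∨ y) = max(0.5, 0.5) = 0.5
  (((y → (¬z ∨ ¬z)) → y) → (y ∨ y)): 1 > 0.5, so result = 0.5
Checking all 9 assignments confirms none give a value below 0.50.

0.50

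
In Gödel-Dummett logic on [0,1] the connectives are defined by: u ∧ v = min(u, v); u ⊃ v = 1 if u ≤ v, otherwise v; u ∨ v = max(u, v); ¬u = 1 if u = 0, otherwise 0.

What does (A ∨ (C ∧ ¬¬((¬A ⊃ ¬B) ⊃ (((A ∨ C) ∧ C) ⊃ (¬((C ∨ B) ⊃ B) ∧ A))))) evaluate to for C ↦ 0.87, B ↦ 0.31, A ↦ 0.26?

¬A: Gödel ¬ of 0.26 = 0 (operand ≠ 0)
¬B: Gödel ¬ of 0.31 = 0 (operand ≠ 0)
(¬A ⊃ ¬B): 0 ≤ 0, so result = 1
(A ∨ C) = max(0.26, 0.87) = 0.87
((A ∨ C) ∧ C) = min(0.87, 0.87) = 0.87
(C ∨ B) = max(0.87, 0.31) = 0.87
((C ∨ B) ⊃ B): 0.87 > 0.31, so result = 0.31
¬((C ∨ B) ⊃ B): Gödel ¬ of 0.31 = 0 (operand ≠ 0)
(¬((C ∨ B) ⊃ B) ∧ A) = min(0, 0.26) = 0
(((A ∨ C) ∧ C) ⊃ (¬((C ∨ B) ⊃ B) ∧ A)): 0.87 > 0, so result = 0
((¬A ⊃ ¬B) ⊃ (((A ∨ C) ∧ C) ⊃ (¬((C ∨ B) ⊃ B) ∧ A))): 1 > 0, so result = 0
¬((¬A ⊃ ¬B) ⊃ (((A ∨ C) ∧ C) ⊃ (¬((C ∨ B) ⊃ B) ∧ A))): Gödel ¬ of 0 = 1 (operand is 0)
¬¬((¬A ⊃ ¬B) ⊃ (((A ∨ C) ∧ C) ⊃ (¬((C ∨ B) ⊃ B) ∧ A))): Gödel ¬ of 1 = 0 (operand ≠ 0)
(C ∧ ¬¬((¬A ⊃ ¬B) ⊃ (((A ∨ C) ∧ C) ⊃ (¬((C ∨ B) ⊃ B) ∧ A)))) = min(0.87, 0) = 0
(A ∨ (C ∧ ¬¬((¬A ⊃ ¬B) ⊃ (((A ∨ C) ∧ C) ⊃ (¬((C ∨ B) ⊃ B) ∧ A))))) = max(0.26, 0) = 0.26

0.26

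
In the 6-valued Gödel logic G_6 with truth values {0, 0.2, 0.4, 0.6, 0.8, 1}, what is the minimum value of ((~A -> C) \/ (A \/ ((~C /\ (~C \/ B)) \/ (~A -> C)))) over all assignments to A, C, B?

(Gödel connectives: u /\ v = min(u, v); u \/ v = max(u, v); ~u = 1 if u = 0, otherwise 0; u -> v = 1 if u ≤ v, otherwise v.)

0.20

The minimum is attained at A = 0, C = 0.2, B = 0:
  ~A: Gödel ¬ of 0 = 1 (operand is 0)
  (~A -> C): 1 > 0.2, so result = 0.2
  ~C: Gödel ¬ of 0.2 = 0 (operand ≠ 0)
  ~C: Gödel ¬ of 0.2 = 0 (operand ≠ 0)
  (~C \/ B) = max(0, 0) = 0
  (~C /\ (~C \/ B)) = min(0, 0) = 0
  ~A: Gödel ¬ of 0 = 1 (operand is 0)
  (~A -> C): 1 > 0.2, so result = 0.2
  ((~C /\ (~C \/ B)) \/ (~A -> C)) = max(0, 0.2) = 0.2
  (A \/ ((~C /\ (~C \/ B)) \/ (~A -> C))) = max(0, 0.2) = 0.2
  ((~A -> C) \/ (A \/ ((~C /\ (~C \/ B)) \/ (~A -> C)))) = max(0.2, 0.2) = 0.2
Checking all 216 assignments confirms none give a value below 0.20.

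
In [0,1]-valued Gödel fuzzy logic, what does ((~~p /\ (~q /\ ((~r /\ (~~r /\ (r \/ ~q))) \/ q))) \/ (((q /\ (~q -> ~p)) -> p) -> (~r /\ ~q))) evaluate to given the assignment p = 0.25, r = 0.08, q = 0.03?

0.00

~p: Gödel ¬ of 0.25 = 0 (operand ≠ 0)
~~p: Gödel ¬ of 0 = 1 (operand is 0)
~q: Gödel ¬ of 0.03 = 0 (operand ≠ 0)
~r: Gödel ¬ of 0.08 = 0 (operand ≠ 0)
~r: Gödel ¬ of 0.08 = 0 (operand ≠ 0)
~~r: Gödel ¬ of 0 = 1 (operand is 0)
~q: Gödel ¬ of 0.03 = 0 (operand ≠ 0)
(r \/ ~q) = max(0.08, 0) = 0.08
(~~r /\ (r \/ ~q)) = min(1, 0.08) = 0.08
(~r /\ (~~r /\ (r \/ ~q))) = min(0, 0.08) = 0
((~r /\ (~~r /\ (r \/ ~q))) \/ q) = max(0, 0.03) = 0.03
(~q /\ ((~r /\ (~~r /\ (r \/ ~q))) \/ q)) = min(0, 0.03) = 0
(~~p /\ (~q /\ ((~r /\ (~~r /\ (r \/ ~q))) \/ q))) = min(1, 0) = 0
~q: Gödel ¬ of 0.03 = 0 (operand ≠ 0)
~p: Gödel ¬ of 0.25 = 0 (operand ≠ 0)
(~q -> ~p): 0 ≤ 0, so result = 1
(q /\ (~q -> ~p)) = min(0.03, 1) = 0.03
((q /\ (~q -> ~p)) -> p): 0.03 ≤ 0.25, so result = 1
~r: Gödel ¬ of 0.08 = 0 (operand ≠ 0)
~q: Gödel ¬ of 0.03 = 0 (operand ≠ 0)
(~r /\ ~q) = min(0, 0) = 0
(((q /\ (~q -> ~p)) -> p) -> (~r /\ ~q)): 1 > 0, so result = 0
((~~p /\ (~q /\ ((~r /\ (~~r /\ (r \/ ~q))) \/ q))) \/ (((q /\ (~q -> ~p)) -> p) -> (~r /\ ~q))) = max(0, 0) = 0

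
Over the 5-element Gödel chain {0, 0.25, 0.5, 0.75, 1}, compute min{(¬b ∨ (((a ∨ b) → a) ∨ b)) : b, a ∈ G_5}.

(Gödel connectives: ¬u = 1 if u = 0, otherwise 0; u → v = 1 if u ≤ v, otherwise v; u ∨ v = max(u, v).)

The minimum is attained at b = 0.25, a = 0:
  ¬b: Gödel ¬ of 0.25 = 0 (operand ≠ 0)
  (a ∨ b) = max(0, 0.25) = 0.25
  ((a ∨ b) → a): 0.25 > 0, so result = 0
  (((a ∨ b) → a) ∨ b) = max(0, 0.25) = 0.25
  (¬b ∨ (((a ∨ b) → a) ∨ b)) = max(0, 0.25) = 0.25
Checking all 25 assignments confirms none give a value below 0.25.

0.25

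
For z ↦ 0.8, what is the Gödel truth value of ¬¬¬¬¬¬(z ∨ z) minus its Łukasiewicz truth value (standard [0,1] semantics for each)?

0.20

Gödel evaluation:
  (z ∨ z) = max(0.8, 0.8) = 0.8
  ¬(z ∨ z): Gödel ¬ of 0.8 = 0 (operand ≠ 0)
  ¬¬(z ∨ z): Gödel ¬ of 0 = 1 (operand is 0)
  ¬¬¬(z ∨ z): Gödel ¬ of 1 = 0 (operand ≠ 0)
  ¬¬¬¬(z ∨ z): Gödel ¬ of 0 = 1 (operand is 0)
  ¬¬¬¬¬(z ∨ z): Gödel ¬ of 1 = 0 (operand ≠ 0)
  ¬¬¬¬¬¬(z ∨ z): Gödel ¬ of 0 = 1 (operand is 0)
  Gödel value = 1
Łukasiewicz evaluation:
  (z ∨ z) = max(0.8, 0.8) = 0.8
  ¬(z ∨ z): Łukasiewicz ¬ gives 1 − 0.8 = 0.2
  ¬¬(z ∨ z): Łukasiewicz ¬ gives 1 − 0.2 = 0.8
  ¬¬¬(z ∨ z): Łukasiewicz ¬ gives 1 − 0.8 = 0.2
  ¬¬¬¬(z ∨ z): Łukasiewicz ¬ gives 1 − 0.2 = 0.8
  ¬¬¬¬¬(z ∨ z): Łukasiewicz ¬ gives 1 − 0.8 = 0.2
  ¬¬¬¬¬¬(z ∨ z): Łukasiewicz ¬ gives 1 − 0.2 = 0.8
  Łukasiewicz value = 0.8
Difference: 1 − 0.8 = 0.20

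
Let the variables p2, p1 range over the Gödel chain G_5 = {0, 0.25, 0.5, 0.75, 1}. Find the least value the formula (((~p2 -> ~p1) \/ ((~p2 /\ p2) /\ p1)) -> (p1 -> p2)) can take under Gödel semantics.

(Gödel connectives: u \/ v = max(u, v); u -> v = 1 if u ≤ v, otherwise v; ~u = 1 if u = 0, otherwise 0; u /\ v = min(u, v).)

The minimum is attained at p2 = 0.25, p1 = 0.5:
  ~p2: Gödel ¬ of 0.25 = 0 (operand ≠ 0)
  ~p1: Gödel ¬ of 0.5 = 0 (operand ≠ 0)
  (~p2 -> ~p1): 0 ≤ 0, so result = 1
  ~p2: Gödel ¬ of 0.25 = 0 (operand ≠ 0)
  (~p2 /\ p2) = min(0, 0.25) = 0
  ((~p2 /\ p2) /\ p1) = min(0, 0.5) = 0
  ((~p2 -> ~p1) \/ ((~p2 /\ p2) /\ p1)) = max(1, 0) = 1
  (p1 -> p2): 0.5 > 0.25, so result = 0.25
  (((~p2 -> ~p1) \/ ((~p2 /\ p2) /\ p1)) -> (p1 -> p2)): 1 > 0.25, so result = 0.25
Checking all 25 assignments confirms none give a value below 0.25.

0.25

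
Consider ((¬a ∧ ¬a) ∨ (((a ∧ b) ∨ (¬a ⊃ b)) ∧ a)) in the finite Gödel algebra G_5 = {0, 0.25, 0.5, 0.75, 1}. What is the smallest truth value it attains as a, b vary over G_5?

The minimum is attained at a = 0.25, b = 0:
  ¬a: Gödel ¬ of 0.25 = 0 (operand ≠ 0)
  ¬a: Gödel ¬ of 0.25 = 0 (operand ≠ 0)
  (¬a ∧ ¬a) = min(0, 0) = 0
  (a ∧ b) = min(0.25, 0) = 0
  ¬a: Gödel ¬ of 0.25 = 0 (operand ≠ 0)
  (¬a ⊃ b): 0 ≤ 0, so result = 1
  ((a ∧ b) ∨ (¬a ⊃ b)) = max(0, 1) = 1
  (((a ∧ b) ∨ (¬a ⊃ b)) ∧ a) = min(1, 0.25) = 0.25
  ((¬a ∧ ¬a) ∨ (((a ∧ b) ∨ (¬a ⊃ b)) ∧ a)) = max(0, 0.25) = 0.25
Checking all 25 assignments confirms none give a value below 0.25.

0.25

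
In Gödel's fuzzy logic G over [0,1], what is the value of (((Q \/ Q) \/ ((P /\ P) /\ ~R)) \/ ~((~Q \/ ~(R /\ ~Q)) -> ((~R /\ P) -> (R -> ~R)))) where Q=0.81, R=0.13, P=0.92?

0.81

(Q \/ Q) = max(0.81, 0.81) = 0.81
(P /\ P) = min(0.92, 0.92) = 0.92
~R: Gödel ¬ of 0.13 = 0 (operand ≠ 0)
((P /\ P) /\ ~R) = min(0.92, 0) = 0
((Q \/ Q) \/ ((P /\ P) /\ ~R)) = max(0.81, 0) = 0.81
~Q: Gödel ¬ of 0.81 = 0 (operand ≠ 0)
~Q: Gödel ¬ of 0.81 = 0 (operand ≠ 0)
(R /\ ~Q) = min(0.13, 0) = 0
~(R /\ ~Q): Gödel ¬ of 0 = 1 (operand is 0)
(~Q \/ ~(R /\ ~Q)) = max(0, 1) = 1
~R: Gödel ¬ of 0.13 = 0 (operand ≠ 0)
(~R /\ P) = min(0, 0.92) = 0
~R: Gödel ¬ of 0.13 = 0 (operand ≠ 0)
(R -> ~R): 0.13 > 0, so result = 0
((~R /\ P) -> (R -> ~R)): 0 ≤ 0, so result = 1
((~Q \/ ~(R /\ ~Q)) -> ((~R /\ P) -> (R -> ~R))): 1 ≤ 1, so result = 1
~((~Q \/ ~(R /\ ~Q)) -> ((~R /\ P) -> (R -> ~R))): Gödel ¬ of 1 = 0 (operand ≠ 0)
(((Q \/ Q) \/ ((P /\ P) /\ ~R)) \/ ~((~Q \/ ~(R /\ ~Q)) -> ((~R /\ P) -> (R -> ~R)))) = max(0.81, 0) = 0.81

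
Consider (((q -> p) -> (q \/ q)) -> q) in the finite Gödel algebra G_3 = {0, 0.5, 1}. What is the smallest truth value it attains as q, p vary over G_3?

0.50

The minimum is attained at q = 0.5, p = 0:
  (q -> p): 0.5 > 0, so result = 0
  (q \/ q) = max(0.5, 0.5) = 0.5
  ((q -> p) -> (q \/ q)): 0 ≤ 0.5, so result = 1
  (((q -> p) -> (q \/ q)) -> q): 1 > 0.5, so result = 0.5
Checking all 9 assignments confirms none give a value below 0.50.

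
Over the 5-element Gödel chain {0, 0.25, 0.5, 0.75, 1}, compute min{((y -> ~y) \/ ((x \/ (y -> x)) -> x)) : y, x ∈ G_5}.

0.25

The minimum is attained at y = 0.25, x = 0.25:
  ~y: Gödel ¬ of 0.25 = 0 (operand ≠ 0)
  (y -> ~y): 0.25 > 0, so result = 0
  (y -> x): 0.25 ≤ 0.25, so result = 1
  (x \/ (y -> x)) = max(0.25, 1) = 1
  ((x \/ (y -> x)) -> x): 1 > 0.25, so result = 0.25
  ((y -> ~y) \/ ((x \/ (y -> x)) -> x)) = max(0, 0.25) = 0.25
Checking all 25 assignments confirms none give a value below 0.25.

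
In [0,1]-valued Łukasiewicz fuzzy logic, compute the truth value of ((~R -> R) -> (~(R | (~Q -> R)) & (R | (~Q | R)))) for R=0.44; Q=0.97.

0.12

~R: Łukasiewicz ¬ gives 1 − 0.44 = 0.56
(~R -> R): min(1, 1 − 0.56 + 0.44) = 0.88
~Q: Łukasiewicz ¬ gives 1 − 0.97 = 0.03
(~Q -> R): min(1, 1 − 0.03 + 0.44) = 1
(R | (~Q -> R)) = max(0.44, 1) = 1
~(R | (~Q -> R)): Łukasiewicz ¬ gives 1 − 1 = 0
~Q: Łukasiewicz ¬ gives 1 − 0.97 = 0.03
(~Q | R) = max(0.03, 0.44) = 0.44
(R | (~Q | R)) = max(0.44, 0.44) = 0.44
(~(R | (~Q -> R)) & (R | (~Q | R))) = min(0, 0.44) = 0
((~R -> R) -> (~(R | (~Q -> R)) & (R | (~Q | R)))): min(1, 1 − 0.88 + 0) = 0.12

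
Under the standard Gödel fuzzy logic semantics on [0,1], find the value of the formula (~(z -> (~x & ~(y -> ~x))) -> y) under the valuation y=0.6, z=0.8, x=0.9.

0.60

~x: Gödel ¬ of 0.9 = 0 (operand ≠ 0)
~x: Gödel ¬ of 0.9 = 0 (operand ≠ 0)
(y -> ~x): 0.6 > 0, so result = 0
~(y -> ~x): Gödel ¬ of 0 = 1 (operand is 0)
(~x & ~(y -> ~x)) = min(0, 1) = 0
(z -> (~x & ~(y -> ~x))): 0.8 > 0, so result = 0
~(z -> (~x & ~(y -> ~x))): Gödel ¬ of 0 = 1 (operand is 0)
(~(z -> (~x & ~(y -> ~x))) -> y): 1 > 0.6, so result = 0.6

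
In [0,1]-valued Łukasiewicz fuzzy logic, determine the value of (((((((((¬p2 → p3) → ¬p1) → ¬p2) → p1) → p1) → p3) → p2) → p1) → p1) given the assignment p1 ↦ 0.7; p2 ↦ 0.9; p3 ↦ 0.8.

0.90

¬p2: Łukasiewicz ¬ gives 1 − 0.9 = 0.1
(¬p2 → p3): min(1, 1 − 0.1 + 0.8) = 1
¬p1: Łukasiewicz ¬ gives 1 − 0.7 = 0.3
((¬p2 → p3) → ¬p1): min(1, 1 − 1 + 0.3) = 0.3
¬p2: Łukasiewicz ¬ gives 1 − 0.9 = 0.1
(((¬p2 → p3) → ¬p1) → ¬p2): min(1, 1 − 0.3 + 0.1) = 0.8
((((¬p2 → p3) → ¬p1) → ¬p2) → p1): min(1, 1 − 0.8 + 0.7) = 0.9
(((((¬p2 → p3) → ¬p1) → ¬p2) → p1) → p1): min(1, 1 − 0.9 + 0.7) = 0.8
((((((¬p2 → p3) → ¬p1) → ¬p2) → p1) → p1) → p3): min(1, 1 − 0.8 + 0.8) = 1
(((((((¬p2 → p3) → ¬p1) → ¬p2) → p1) → p1) → p3) → p2): min(1, 1 − 1 + 0.9) = 0.9
((((((((¬p2 → p3) → ¬p1) → ¬p2) → p1) → p1) → p3) → p2) → p1): min(1, 1 − 0.9 + 0.7) = 0.8
(((((((((¬p2 → p3) → ¬p1) → ¬p2) → p1) → p1) → p3) → p2) → p1) → p1): min(1, 1 − 0.8 + 0.7) = 0.9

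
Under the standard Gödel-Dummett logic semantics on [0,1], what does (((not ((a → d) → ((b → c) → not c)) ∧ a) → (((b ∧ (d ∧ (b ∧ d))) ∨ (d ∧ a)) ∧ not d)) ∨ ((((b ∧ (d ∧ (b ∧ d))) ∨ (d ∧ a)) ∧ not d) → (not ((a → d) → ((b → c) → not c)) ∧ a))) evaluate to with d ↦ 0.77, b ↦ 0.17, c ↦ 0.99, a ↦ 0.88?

1.00

(a → d): 0.88 > 0.77, so result = 0.77
(b → c): 0.17 ≤ 0.99, so result = 1
not c: Gödel ¬ of 0.99 = 0 (operand ≠ 0)
((b → c) → not c): 1 > 0, so result = 0
((a → d) → ((b → c) → not c)): 0.77 > 0, so result = 0
not ((a → d) → ((b → c) → not c)): Gödel ¬ of 0 = 1 (operand is 0)
(not ((a → d) → ((b → c) → not c)) ∧ a) = min(1, 0.88) = 0.88
(b ∧ d) = min(0.17, 0.77) = 0.17
(d ∧ (b ∧ d)) = min(0.77, 0.17) = 0.17
(b ∧ (d ∧ (b ∧ d))) = min(0.17, 0.17) = 0.17
(d ∧ a) = min(0.77, 0.88) = 0.77
((b ∧ (d ∧ (b ∧ d))) ∨ (d ∧ a)) = max(0.17, 0.77) = 0.77
not d: Gödel ¬ of 0.77 = 0 (operand ≠ 0)
(((b ∧ (d ∧ (b ∧ d))) ∨ (d ∧ a)) ∧ not d) = min(0.77, 0) = 0
((not ((a → d) → ((b → c) → not c)) ∧ a) → (((b ∧ (d ∧ (b ∧ d))) ∨ (d ∧ a)) ∧ not d)): 0.88 > 0, so result = 0
(b ∧ d) = min(0.17, 0.77) = 0.17
(d ∧ (b ∧ d)) = min(0.77, 0.17) = 0.17
(b ∧ (d ∧ (b ∧ d))) = min(0.17, 0.17) = 0.17
(d ∧ a) = min(0.77, 0.88) = 0.77
((b ∧ (d ∧ (b ∧ d))) ∨ (d ∧ a)) = max(0.17, 0.77) = 0.77
not d: Gödel ¬ of 0.77 = 0 (operand ≠ 0)
(((b ∧ (d ∧ (b ∧ d))) ∨ (d ∧ a)) ∧ not d) = min(0.77, 0) = 0
(a → d): 0.88 > 0.77, so result = 0.77
(b → c): 0.17 ≤ 0.99, so result = 1
not c: Gödel ¬ of 0.99 = 0 (operand ≠ 0)
((b → c) → not c): 1 > 0, so result = 0
((a → d) → ((b → c) → not c)): 0.77 > 0, so result = 0
not ((a → d) → ((b → c) → not c)): Gödel ¬ of 0 = 1 (operand is 0)
(not ((a → d) → ((b → c) → not c)) ∧ a) = min(1, 0.88) = 0.88
((((b ∧ (d ∧ (b ∧ d))) ∨ (d ∧ a)) ∧ not d) → (not ((a → d) → ((b → c) → not c)) ∧ a)): 0 ≤ 0.88, so result = 1
(((not ((a → d) → ((b → c) → not c)) ∧ a) → (((b ∧ (d ∧ (b ∧ d))) ∨ (d ∧ a)) ∧ not d)) ∨ ((((b ∧ (d ∧ (b ∧ d))) ∨ (d ∧ a)) ∧ not d) → (not ((a → d) → ((b → c) → not c)) ∧ a))) = max(0, 1) = 1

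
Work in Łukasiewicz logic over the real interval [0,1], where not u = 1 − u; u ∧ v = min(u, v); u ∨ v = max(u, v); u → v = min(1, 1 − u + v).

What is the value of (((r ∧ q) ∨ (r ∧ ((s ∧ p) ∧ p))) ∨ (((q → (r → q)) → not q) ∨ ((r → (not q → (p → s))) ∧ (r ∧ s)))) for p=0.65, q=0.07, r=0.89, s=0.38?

0.93

(r ∧ q) = min(0.89, 0.07) = 0.07
(s ∧ p) = min(0.38, 0.65) = 0.38
((s ∧ p) ∧ p) = min(0.38, 0.65) = 0.38
(r ∧ ((s ∧ p) ∧ p)) = min(0.89, 0.38) = 0.38
((r ∧ q) ∨ (r ∧ ((s ∧ p) ∧ p))) = max(0.07, 0.38) = 0.38
(r → q): min(1, 1 − 0.89 + 0.07) = 0.18
(q → (r → q)): min(1, 1 − 0.07 + 0.18) = 1
not q: Łukasiewicz ¬ gives 1 − 0.07 = 0.93
((q → (r → q)) → not q): min(1, 1 − 1 + 0.93) = 0.93
not q: Łukasiewicz ¬ gives 1 − 0.07 = 0.93
(p → s): min(1, 1 − 0.65 + 0.38) = 0.73
(not q → (p → s)): min(1, 1 − 0.93 + 0.73) = 0.8
(r → (not q → (p → s))): min(1, 1 − 0.89 + 0.8) = 0.91
(r ∧ s) = min(0.89, 0.38) = 0.38
((r → (not q → (p → s))) ∧ (r ∧ s)) = min(0.91, 0.38) = 0.38
(((q → (r → q)) → not q) ∨ ((r → (not q → (p → s))) ∧ (r ∧ s))) = max(0.93, 0.38) = 0.93
(((r ∧ q) ∨ (r ∧ ((s ∧ p) ∧ p))) ∨ (((q → (r → q)) → not q) ∨ ((r → (not q → (p → s))) ∧ (r ∧ s)))) = max(0.38, 0.93) = 0.93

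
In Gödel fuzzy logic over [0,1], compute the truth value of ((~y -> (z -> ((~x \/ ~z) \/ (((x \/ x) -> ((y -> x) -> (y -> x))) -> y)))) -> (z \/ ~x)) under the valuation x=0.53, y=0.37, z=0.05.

0.05

~y: Gödel ¬ of 0.37 = 0 (operand ≠ 0)
~x: Gödel ¬ of 0.53 = 0 (operand ≠ 0)
~z: Gödel ¬ of 0.05 = 0 (operand ≠ 0)
(~x \/ ~z) = max(0, 0) = 0
(x \/ x) = max(0.53, 0.53) = 0.53
(y -> x): 0.37 ≤ 0.53, so result = 1
(y -> x): 0.37 ≤ 0.53, so result = 1
((y -> x) -> (y -> x)): 1 ≤ 1, so result = 1
((x \/ x) -> ((y -> x) -> (y -> x))): 0.53 ≤ 1, so result = 1
(((x \/ x) -> ((y -> x) -> (y -> x))) -> y): 1 > 0.37, so result = 0.37
((~x \/ ~z) \/ (((x \/ x) -> ((y -> x) -> (y -> x))) -> y)) = max(0, 0.37) = 0.37
(z -> ((~x \/ ~z) \/ (((x \/ x) -> ((y -> x) -> (y -> x))) -> y))): 0.05 ≤ 0.37, so result = 1
(~y -> (z -> ((~x \/ ~z) \/ (((x \/ x) -> ((y -> x) -> (y -> x))) -> y)))): 0 ≤ 1, so result = 1
~x: Gödel ¬ of 0.53 = 0 (operand ≠ 0)
(z \/ ~x) = max(0.05, 0) = 0.05
((~y -> (z -> ((~x \/ ~z) \/ (((x \/ x) -> ((y -> x) -> (y -> x))) -> y)))) -> (z \/ ~x)): 1 > 0.05, so result = 0.05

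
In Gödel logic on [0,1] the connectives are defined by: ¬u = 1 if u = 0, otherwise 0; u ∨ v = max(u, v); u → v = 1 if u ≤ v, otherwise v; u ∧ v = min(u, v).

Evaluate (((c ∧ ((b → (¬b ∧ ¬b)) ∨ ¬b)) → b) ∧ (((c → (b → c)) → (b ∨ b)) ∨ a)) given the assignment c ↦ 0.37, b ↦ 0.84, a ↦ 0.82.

0.84

¬b: Gödel ¬ of 0.84 = 0 (operand ≠ 0)
¬b: Gödel ¬ of 0.84 = 0 (operand ≠ 0)
(¬b ∧ ¬b) = min(0, 0) = 0
(b → (¬b ∧ ¬b)): 0.84 > 0, so result = 0
¬b: Gödel ¬ of 0.84 = 0 (operand ≠ 0)
((b → (¬b ∧ ¬b)) ∨ ¬b) = max(0, 0) = 0
(c ∧ ((b → (¬b ∧ ¬b)) ∨ ¬b)) = min(0.37, 0) = 0
((c ∧ ((b → (¬b ∧ ¬b)) ∨ ¬b)) → b): 0 ≤ 0.84, so result = 1
(b → c): 0.84 > 0.37, so result = 0.37
(c → (b → c)): 0.37 ≤ 0.37, so result = 1
(b ∨ b) = max(0.84, 0.84) = 0.84
((c → (b → c)) → (b ∨ b)): 1 > 0.84, so result = 0.84
(((c → (b → c)) → (b ∨ b)) ∨ a) = max(0.84, 0.82) = 0.84
(((c ∧ ((b → (¬b ∧ ¬b)) ∨ ¬b)) → b) ∧ (((c → (b → c)) → (b ∨ b)) ∨ a)) = min(1, 0.84) = 0.84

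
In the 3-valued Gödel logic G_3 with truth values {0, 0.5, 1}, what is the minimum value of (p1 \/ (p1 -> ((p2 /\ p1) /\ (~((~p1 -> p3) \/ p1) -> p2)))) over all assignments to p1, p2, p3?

0.50

The minimum is attained at p1 = 0.5, p2 = 0, p3 = 0:
  (p2 /\ p1) = min(0, 0.5) = 0
  ~p1: Gödel ¬ of 0.5 = 0 (operand ≠ 0)
  (~p1 -> p3): 0 ≤ 0, so result = 1
  ((~p1 -> p3) \/ p1) = max(1, 0.5) = 1
  ~((~p1 -> p3) \/ p1): Gödel ¬ of 1 = 0 (operand ≠ 0)
  (~((~p1 -> p3) \/ p1) -> p2): 0 ≤ 0, so result = 1
  ((p2 /\ p1) /\ (~((~p1 -> p3) \/ p1) -> p2)) = min(0, 1) = 0
  (p1 -> ((p2 /\ p1) /\ (~((~p1 -> p3) \/ p1) -> p2))): 0.5 > 0, so result = 0
  (p1 \/ (p1 -> ((p2 /\ p1) /\ (~((~p1 -> p3) \/ p1) -> p2)))) = max(0.5, 0) = 0.5
Checking all 27 assignments confirms none give a value below 0.50.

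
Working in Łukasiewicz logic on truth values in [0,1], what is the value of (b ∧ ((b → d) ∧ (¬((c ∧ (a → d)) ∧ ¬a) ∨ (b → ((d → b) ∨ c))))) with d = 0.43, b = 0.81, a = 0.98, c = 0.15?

(b → d): min(1, 1 − 0.81 + 0.43) = 0.62
(a → d): min(1, 1 − 0.98 + 0.43) = 0.45
(c ∧ (a → d)) = min(0.15, 0.45) = 0.15
¬a: Łukasiewicz ¬ gives 1 − 0.98 = 0.02
((c ∧ (a → d)) ∧ ¬a) = min(0.15, 0.02) = 0.02
¬((c ∧ (a → d)) ∧ ¬a): Łukasiewicz ¬ gives 1 − 0.02 = 0.98
(d → b): min(1, 1 − 0.43 + 0.81) = 1
((d → b) ∨ c) = max(1, 0.15) = 1
(b → ((d → b) ∨ c)): min(1, 1 − 0.81 + 1) = 1
(¬((c ∧ (a → d)) ∧ ¬a) ∨ (b → ((d → b) ∨ c))) = max(0.98, 1) = 1
((b → d) ∧ (¬((c ∧ (a → d)) ∧ ¬a) ∨ (b → ((d → b) ∨ c)))) = min(0.62, 1) = 0.62
(b ∧ ((b → d) ∧ (¬((c ∧ (a → d)) ∧ ¬a) ∨ (b → ((d → b) ∨ c))))) = min(0.81, 0.62) = 0.62

0.62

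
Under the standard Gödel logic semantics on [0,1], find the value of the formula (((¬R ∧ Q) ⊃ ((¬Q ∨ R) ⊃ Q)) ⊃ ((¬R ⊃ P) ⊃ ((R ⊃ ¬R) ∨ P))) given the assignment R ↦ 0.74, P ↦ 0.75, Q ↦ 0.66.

¬R: Gödel ¬ of 0.74 = 0 (operand ≠ 0)
(¬R ∧ Q) = min(0, 0.66) = 0
¬Q: Gödel ¬ of 0.66 = 0 (operand ≠ 0)
(¬Q ∨ R) = max(0, 0.74) = 0.74
((¬Q ∨ R) ⊃ Q): 0.74 > 0.66, so result = 0.66
((¬R ∧ Q) ⊃ ((¬Q ∨ R) ⊃ Q)): 0 ≤ 0.66, so result = 1
¬R: Gödel ¬ of 0.74 = 0 (operand ≠ 0)
(¬R ⊃ P): 0 ≤ 0.75, so result = 1
¬R: Gödel ¬ of 0.74 = 0 (operand ≠ 0)
(R ⊃ ¬R): 0.74 > 0, so result = 0
((R ⊃ ¬R) ∨ P) = max(0, 0.75) = 0.75
((¬R ⊃ P) ⊃ ((R ⊃ ¬R) ∨ P)): 1 > 0.75, so result = 0.75
(((¬R ∧ Q) ⊃ ((¬Q ∨ R) ⊃ Q)) ⊃ ((¬R ⊃ P) ⊃ ((R ⊃ ¬R) ∨ P))): 1 > 0.75, so result = 0.75

0.75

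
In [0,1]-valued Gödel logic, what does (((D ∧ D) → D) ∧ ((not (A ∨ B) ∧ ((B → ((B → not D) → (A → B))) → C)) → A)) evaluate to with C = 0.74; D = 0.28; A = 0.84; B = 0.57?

1.00

(D ∧ D) = min(0.28, 0.28) = 0.28
((D ∧ D) → D): 0.28 ≤ 0.28, so result = 1
(A ∨ B) = max(0.84, 0.57) = 0.84
not (A ∨ B): Gödel ¬ of 0.84 = 0 (operand ≠ 0)
not D: Gödel ¬ of 0.28 = 0 (operand ≠ 0)
(B → not D): 0.57 > 0, so result = 0
(A → B): 0.84 > 0.57, so result = 0.57
((B → not D) → (A → B)): 0 ≤ 0.57, so result = 1
(B → ((B → not D) → (A → B))): 0.57 ≤ 1, so result = 1
((B → ((B → not D) → (A → B))) → C): 1 > 0.74, so result = 0.74
(not (A ∨ B) ∧ ((B → ((B → not D) → (A → B))) → C)) = min(0, 0.74) = 0
((not (A ∨ B) ∧ ((B → ((B → not D) → (A → B))) → C)) → A): 0 ≤ 0.84, so result = 1
(((D ∧ D) → D) ∧ ((not (A ∨ B) ∧ ((B → ((B → not D) → (A → B))) → C)) → A)) = min(1, 1) = 1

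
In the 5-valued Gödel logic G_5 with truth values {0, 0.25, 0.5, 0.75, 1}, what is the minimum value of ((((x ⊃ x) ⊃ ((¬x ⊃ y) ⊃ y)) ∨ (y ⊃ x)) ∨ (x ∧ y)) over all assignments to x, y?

The minimum is attained at x = 0.25, y = 0.5:
  (x ⊃ x): 0.25 ≤ 0.25, so result = 1
  ¬x: Gödel ¬ of 0.25 = 0 (operand ≠ 0)
  (¬x ⊃ y): 0 ≤ 0.5, so result = 1
  ((¬x ⊃ y) ⊃ y): 1 > 0.5, so result = 0.5
  ((x ⊃ x) ⊃ ((¬x ⊃ y) ⊃ y)): 1 > 0.5, so result = 0.5
  (y ⊃ x): 0.5 > 0.25, so result = 0.25
  (((x ⊃ x) ⊃ ((¬x ⊃ y) ⊃ y)) ∨ (y ⊃ x)) = max(0.5, 0.25) = 0.5
  (x ∧ y) = min(0.25, 0.5) = 0.25
  ((((x ⊃ x) ⊃ ((¬x ⊃ y) ⊃ y)) ∨ (y ⊃ x)) ∨ (x ∧ y)) = max(0.5, 0.25) = 0.5
Checking all 25 assignments confirms none give a value below 0.50.

0.50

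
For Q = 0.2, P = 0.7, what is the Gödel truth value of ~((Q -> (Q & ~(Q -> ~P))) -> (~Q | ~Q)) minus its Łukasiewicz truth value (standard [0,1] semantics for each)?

Gödel evaluation:
  ~P: Gödel ¬ of 0.7 = 0 (operand ≠ 0)
  (Q -> ~P): 0.2 > 0, so result = 0
  ~(Q -> ~P): Gödel ¬ of 0 = 1 (operand is 0)
  (Q & ~(Q -> ~P)) = min(0.2, 1) = 0.2
  (Q -> (Q & ~(Q -> ~P))): 0.2 ≤ 0.2, so result = 1
  ~Q: Gödel ¬ of 0.2 = 0 (operand ≠ 0)
  ~Q: Gödel ¬ of 0.2 = 0 (operand ≠ 0)
  (~Q | ~Q) = max(0, 0) = 0
  ((Q -> (Q & ~(Q -> ~P))) -> (~Q | ~Q)): 1 > 0, so result = 0
  ~((Q -> (Q & ~(Q -> ~P))) -> (~Q | ~Q)): Gödel ¬ of 0 = 1 (operand is 0)
  Gödel value = 1
Łukasiewicz evaluation:
  ~P: Łukasiewicz ¬ gives 1 − 0.7 = 0.3
  (Q -> ~P): min(1, 1 − 0.2 + 0.3) = 1
  ~(Q -> ~P): Łukasiewicz ¬ gives 1 − 1 = 0
  (Q & ~(Q -> ~P)) = min(0.2, 0) = 0
  (Q -> (Q & ~(Q -> ~P))): min(1, 1 − 0.2 + 0) = 0.8
  ~Q: Łukasiewicz ¬ gives 1 − 0.2 = 0.8
  ~Q: Łukasiewicz ¬ gives 1 − 0.2 = 0.8
  (~Q | ~Q) = max(0.8, 0.8) = 0.8
  ((Q -> (Q & ~(Q -> ~P))) -> (~Q | ~Q)): min(1, 1 − 0.8 + 0.8) = 1
  ~((Q -> (Q & ~(Q -> ~P))) -> (~Q | ~Q)): Łukasiewicz ¬ gives 1 − 1 = 0
  Łukasiewicz value = 0
Difference: 1 − 0 = 1.00

1.00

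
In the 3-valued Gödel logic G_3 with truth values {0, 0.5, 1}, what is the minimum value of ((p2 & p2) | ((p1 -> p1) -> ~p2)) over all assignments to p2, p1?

The minimum is attained at p2 = 0.5, p1 = 0:
  (p2 & p2) = min(0.5, 0.5) = 0.5
  (p1 -> p1): 0 ≤ 0, so result = 1
  ~p2: Gödel ¬ of 0.5 = 0 (operand ≠ 0)
  ((p1 -> p1) -> ~p2): 1 > 0, so result = 0
  ((p2 & p2) | ((p1 -> p1) -> ~p2)) = max(0.5, 0) = 0.5
Checking all 9 assignments confirms none give a value below 0.50.

0.50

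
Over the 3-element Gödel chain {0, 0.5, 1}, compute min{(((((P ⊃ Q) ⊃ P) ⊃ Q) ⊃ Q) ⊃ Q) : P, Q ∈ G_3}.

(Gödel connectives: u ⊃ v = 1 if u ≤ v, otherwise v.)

0.00

The minimum is attained at P = 0.5, Q = 0:
  (P ⊃ Q): 0.5 > 0, so result = 0
  ((P ⊃ Q) ⊃ P): 0 ≤ 0.5, so result = 1
  (((P ⊃ Q) ⊃ P) ⊃ Q): 1 > 0, so result = 0
  ((((P ⊃ Q) ⊃ P) ⊃ Q) ⊃ Q): 0 ≤ 0, so result = 1
  (((((P ⊃ Q) ⊃ P) ⊃ Q) ⊃ Q) ⊃ Q): 1 > 0, so result = 0
Checking all 9 assignments confirms none give a value below 0.00.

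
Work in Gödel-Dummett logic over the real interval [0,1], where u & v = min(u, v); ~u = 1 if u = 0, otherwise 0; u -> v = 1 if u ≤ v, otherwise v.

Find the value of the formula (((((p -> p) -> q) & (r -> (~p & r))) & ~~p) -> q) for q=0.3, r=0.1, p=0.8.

(p -> p): 0.8 ≤ 0.8, so result = 1
((p -> p) -> q): 1 > 0.3, so result = 0.3
~p: Gödel ¬ of 0.8 = 0 (operand ≠ 0)
(~p & r) = min(0, 0.1) = 0
(r -> (~p & r)): 0.1 > 0, so result = 0
(((p -> p) -> q) & (r -> (~p & r))) = min(0.3, 0) = 0
~p: Gödel ¬ of 0.8 = 0 (operand ≠ 0)
~~p: Gödel ¬ of 0 = 1 (operand is 0)
((((p -> p) -> q) & (r -> (~p & r))) & ~~p) = min(0, 1) = 0
(((((p -> p) -> q) & (r -> (~p & r))) & ~~p) -> q): 0 ≤ 0.3, so result = 1

1.00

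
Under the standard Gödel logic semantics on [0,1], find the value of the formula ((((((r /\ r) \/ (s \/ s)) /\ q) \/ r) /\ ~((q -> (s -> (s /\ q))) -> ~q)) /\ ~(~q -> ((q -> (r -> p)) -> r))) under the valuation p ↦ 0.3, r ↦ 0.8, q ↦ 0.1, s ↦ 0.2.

(r /\ r) = min(0.8, 0.8) = 0.8
(s \/ s) = max(0.2, 0.2) = 0.2
((r /\ r) \/ (s \/ s)) = max(0.8, 0.2) = 0.8
(((r /\ r) \/ (s \/ s)) /\ q) = min(0.8, 0.1) = 0.1
((((r /\ r) \/ (s \/ s)) /\ q) \/ r) = max(0.1, 0.8) = 0.8
(s /\ q) = min(0.2, 0.1) = 0.1
(s -> (s /\ q)): 0.2 > 0.1, so result = 0.1
(q -> (s -> (s /\ q))): 0.1 ≤ 0.1, so result = 1
~q: Gödel ¬ of 0.1 = 0 (operand ≠ 0)
((q -> (s -> (s /\ q))) -> ~q): 1 > 0, so result = 0
~((q -> (s -> (s /\ q))) -> ~q): Gödel ¬ of 0 = 1 (operand is 0)
(((((r /\ r) \/ (s \/ s)) /\ q) \/ r) /\ ~((q -> (s -> (s /\ q))) -> ~q)) = min(0.8, 1) = 0.8
~q: Gödel ¬ of 0.1 = 0 (operand ≠ 0)
(r -> p): 0.8 > 0.3, so result = 0.3
(q -> (r -> p)): 0.1 ≤ 0.3, so result = 1
((q -> (r -> p)) -> r): 1 > 0.8, so result = 0.8
(~q -> ((q -> (r -> p)) -> r)): 0 ≤ 0.8, so result = 1
~(~q -> ((q -> (r -> p)) -> r)): Gödel ¬ of 1 = 0 (operand ≠ 0)
((((((r /\ r) \/ (s \/ s)) /\ q) \/ r) /\ ~((q -> (s -> (s /\ q))) -> ~q)) /\ ~(~q -> ((q -> (r -> p)) -> r))) = min(0.8, 0) = 0

0.00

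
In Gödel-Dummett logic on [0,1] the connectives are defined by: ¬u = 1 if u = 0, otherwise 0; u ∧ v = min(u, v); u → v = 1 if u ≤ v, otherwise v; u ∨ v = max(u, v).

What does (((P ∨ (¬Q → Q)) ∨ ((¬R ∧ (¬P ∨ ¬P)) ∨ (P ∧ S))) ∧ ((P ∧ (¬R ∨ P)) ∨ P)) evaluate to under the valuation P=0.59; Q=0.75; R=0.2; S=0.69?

¬Q: Gödel ¬ of 0.75 = 0 (operand ≠ 0)
(¬Q → Q): 0 ≤ 0.75, so result = 1
(P ∨ (¬Q → Q)) = max(0.59, 1) = 1
¬R: Gödel ¬ of 0.2 = 0 (operand ≠ 0)
¬P: Gödel ¬ of 0.59 = 0 (operand ≠ 0)
¬P: Gödel ¬ of 0.59 = 0 (operand ≠ 0)
(¬P ∨ ¬P) = max(0, 0) = 0
(¬R ∧ (¬P ∨ ¬P)) = min(0, 0) = 0
(P ∧ S) = min(0.59, 0.69) = 0.59
((¬R ∧ (¬P ∨ ¬P)) ∨ (P ∧ S)) = max(0, 0.59) = 0.59
((P ∨ (¬Q → Q)) ∨ ((¬R ∧ (¬P ∨ ¬P)) ∨ (P ∧ S))) = max(1, 0.59) = 1
¬R: Gödel ¬ of 0.2 = 0 (operand ≠ 0)
(¬R ∨ P) = max(0, 0.59) = 0.59
(P ∧ (¬R ∨ P)) = min(0.59, 0.59) = 0.59
((P ∧ (¬R ∨ P)) ∨ P) = max(0.59, 0.59) = 0.59
(((P ∨ (¬Q → Q)) ∨ ((¬R ∧ (¬P ∨ ¬P)) ∨ (P ∧ S))) ∧ ((P ∧ (¬R ∨ P)) ∨ P)) = min(1, 0.59) = 0.59

0.59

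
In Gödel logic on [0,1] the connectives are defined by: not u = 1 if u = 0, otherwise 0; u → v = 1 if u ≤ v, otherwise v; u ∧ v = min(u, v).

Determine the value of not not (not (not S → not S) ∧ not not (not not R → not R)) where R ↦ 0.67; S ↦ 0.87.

0.00

not S: Gödel ¬ of 0.87 = 0 (operand ≠ 0)
not S: Gödel ¬ of 0.87 = 0 (operand ≠ 0)
(not S → not S): 0 ≤ 0, so result = 1
not (not S → not S): Gödel ¬ of 1 = 0 (operand ≠ 0)
not R: Gödel ¬ of 0.67 = 0 (operand ≠ 0)
not not R: Gödel ¬ of 0 = 1 (operand is 0)
not R: Gödel ¬ of 0.67 = 0 (operand ≠ 0)
(not not R → not R): 1 > 0, so result = 0
not (not not R → not R): Gödel ¬ of 0 = 1 (operand is 0)
not not (not not R → not R): Gödel ¬ of 1 = 0 (operand ≠ 0)
(not (not S → not S) ∧ not not (not not R → not R)) = min(0, 0) = 0
not (not (not S → not S) ∧ not not (not not R → not R)): Gödel ¬ of 0 = 1 (operand is 0)
not not (not (not S → not S) ∧ not not (not not R → not R)): Gödel ¬ of 1 = 0 (operand ≠ 0)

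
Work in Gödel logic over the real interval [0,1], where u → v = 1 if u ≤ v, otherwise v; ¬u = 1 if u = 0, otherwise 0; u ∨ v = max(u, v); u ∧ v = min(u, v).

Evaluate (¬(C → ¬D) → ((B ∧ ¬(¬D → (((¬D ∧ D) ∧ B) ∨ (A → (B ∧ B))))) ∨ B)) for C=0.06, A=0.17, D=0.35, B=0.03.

0.03

¬D: Gödel ¬ of 0.35 = 0 (operand ≠ 0)
(C → ¬D): 0.06 > 0, so result = 0
¬(C → ¬D): Gödel ¬ of 0 = 1 (operand is 0)
¬D: Gödel ¬ of 0.35 = 0 (operand ≠ 0)
¬D: Gödel ¬ of 0.35 = 0 (operand ≠ 0)
(¬D ∧ D) = min(0, 0.35) = 0
((¬D ∧ D) ∧ B) = min(0, 0.03) = 0
(B ∧ B) = min(0.03, 0.03) = 0.03
(A → (B ∧ B)): 0.17 > 0.03, so result = 0.03
(((¬D ∧ D) ∧ B) ∨ (A → (B ∧ B))) = max(0, 0.03) = 0.03
(¬D → (((¬D ∧ D) ∧ B) ∨ (A → (B ∧ B)))): 0 ≤ 0.03, so result = 1
¬(¬D → (((¬D ∧ D) ∧ B) ∨ (A → (B ∧ B)))): Gödel ¬ of 1 = 0 (operand ≠ 0)
(B ∧ ¬(¬D → (((¬D ∧ D) ∧ B) ∨ (A → (B ∧ B))))) = min(0.03, 0) = 0
((B ∧ ¬(¬D → (((¬D ∧ D) ∧ B) ∨ (A → (B ∧ B))))) ∨ B) = max(0, 0.03) = 0.03
(¬(C → ¬D) → ((B ∧ ¬(¬D → (((¬D ∧ D) ∧ B) ∨ (A → (B ∧ B))))) ∨ B)): 1 > 0.03, so result = 0.03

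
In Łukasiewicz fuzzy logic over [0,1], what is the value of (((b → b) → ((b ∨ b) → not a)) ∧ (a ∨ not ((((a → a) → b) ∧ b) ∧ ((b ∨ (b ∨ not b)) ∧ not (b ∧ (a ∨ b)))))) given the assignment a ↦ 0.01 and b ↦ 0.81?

(b → b): min(1, 1 − 0.81 + 0.81) = 1
(b ∨ b) = max(0.81, 0.81) = 0.81
not a: Łukasiewicz ¬ gives 1 − 0.01 = 0.99
((b ∨ b) → not a): min(1, 1 − 0.81 + 0.99) = 1
((b → b) → ((b ∨ b) → not a)): min(1, 1 − 1 + 1) = 1
(a → a): min(1, 1 − 0.01 + 0.01) = 1
((a → a) → b): min(1, 1 − 1 + 0.81) = 0.81
(((a → a) → b) ∧ b) = min(0.81, 0.81) = 0.81
not b: Łukasiewicz ¬ gives 1 − 0.81 = 0.19
(b ∨ not b) = max(0.81, 0.19) = 0.81
(b ∨ (b ∨ not b)) = max(0.81, 0.81) = 0.81
(a ∨ b) = max(0.01, 0.81) = 0.81
(b ∧ (a ∨ b)) = min(0.81, 0.81) = 0.81
not (b ∧ (a ∨ b)): Łukasiewicz ¬ gives 1 − 0.81 = 0.19
((b ∨ (b ∨ not b)) ∧ not (b ∧ (a ∨ b))) = min(0.81, 0.19) = 0.19
((((a → a) → b) ∧ b) ∧ ((b ∨ (b ∨ not b)) ∧ not (b ∧ (a ∨ b)))) = min(0.81, 0.19) = 0.19
not ((((a → a) → b) ∧ b) ∧ ((b ∨ (b ∨ not b)) ∧ not (b ∧ (a ∨ b)))): Łukasiewicz ¬ gives 1 − 0.19 = 0.81
(a ∨ not ((((a → a) → b) ∧ b) ∧ ((b ∨ (b ∨ not b)) ∧ not (b ∧ (a ∨ b))))) = max(0.01, 0.81) = 0.81
(((b → b) → ((b ∨ b) → not a)) ∧ (a ∨ not ((((a → a) → b) ∧ b) ∧ ((b ∨ (b ∨ not b)) ∧ not (b ∧ (a ∨ b)))))) = min(1, 0.81) = 0.81

0.81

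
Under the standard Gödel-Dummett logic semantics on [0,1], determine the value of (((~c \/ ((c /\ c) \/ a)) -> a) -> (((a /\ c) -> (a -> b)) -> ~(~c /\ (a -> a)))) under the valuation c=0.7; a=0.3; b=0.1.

1.00

~c: Gödel ¬ of 0.7 = 0 (operand ≠ 0)
(c /\ c) = min(0.7, 0.7) = 0.7
((c /\ c) \/ a) = max(0.7, 0.3) = 0.7
(~c \/ ((c /\ c) \/ a)) = max(0, 0.7) = 0.7
((~c \/ ((c /\ c) \/ a)) -> a): 0.7 > 0.3, so result = 0.3
(a /\ c) = min(0.3, 0.7) = 0.3
(a -> b): 0.3 > 0.1, so result = 0.1
((a /\ c) -> (a -> b)): 0.3 > 0.1, so result = 0.1
~c: Gödel ¬ of 0.7 = 0 (operand ≠ 0)
(a -> a): 0.3 ≤ 0.3, so result = 1
(~c /\ (a -> a)) = min(0, 1) = 0
~(~c /\ (a -> a)): Gödel ¬ of 0 = 1 (operand is 0)
(((a /\ c) -> (a -> b)) -> ~(~c /\ (a -> a))): 0.1 ≤ 1, so result = 1
(((~c \/ ((c /\ c) \/ a)) -> a) -> (((a /\ c) -> (a -> b)) -> ~(~c /\ (a -> a)))): 0.3 ≤ 1, so result = 1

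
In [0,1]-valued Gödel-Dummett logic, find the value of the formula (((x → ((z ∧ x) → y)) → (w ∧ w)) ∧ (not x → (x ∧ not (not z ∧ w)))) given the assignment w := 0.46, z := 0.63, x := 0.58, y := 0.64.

0.46

(z ∧ x) = min(0.63, 0.58) = 0.58
((z ∧ x) → y): 0.58 ≤ 0.64, so result = 1
(x → ((z ∧ x) → y)): 0.58 ≤ 1, so result = 1
(w ∧ w) = min(0.46, 0.46) = 0.46
((x → ((z ∧ x) → y)) → (w ∧ w)): 1 > 0.46, so result = 0.46
not x: Gödel ¬ of 0.58 = 0 (operand ≠ 0)
not z: Gödel ¬ of 0.63 = 0 (operand ≠ 0)
(not z ∧ w) = min(0, 0.46) = 0
not (not z ∧ w): Gödel ¬ of 0 = 1 (operand is 0)
(x ∧ not (not z ∧ w)) = min(0.58, 1) = 0.58
(not x → (x ∧ not (not z ∧ w))): 0 ≤ 0.58, so result = 1
(((x → ((z ∧ x) → y)) → (w ∧ w)) ∧ (not x → (x ∧ not (not z ∧ w)))) = min(0.46, 1) = 0.46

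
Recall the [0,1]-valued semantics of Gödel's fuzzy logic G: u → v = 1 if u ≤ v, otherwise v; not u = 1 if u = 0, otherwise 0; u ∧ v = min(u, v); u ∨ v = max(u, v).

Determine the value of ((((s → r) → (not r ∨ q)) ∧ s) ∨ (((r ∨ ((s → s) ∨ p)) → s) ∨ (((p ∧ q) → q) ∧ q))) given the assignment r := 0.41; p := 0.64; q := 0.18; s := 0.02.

(s → r): 0.02 ≤ 0.41, so result = 1
not r: Gödel ¬ of 0.41 = 0 (operand ≠ 0)
(not r ∨ q) = max(0, 0.18) = 0.18
((s → r) → (not r ∨ q)): 1 > 0.18, so result = 0.18
(((s → r) → (not r ∨ q)) ∧ s) = min(0.18, 0.02) = 0.02
(s → s): 0.02 ≤ 0.02, so result = 1
((s → s) ∨ p) = max(1, 0.64) = 1
(r ∨ ((s → s) ∨ p)) = max(0.41, 1) = 1
((r ∨ ((s → s) ∨ p)) → s): 1 > 0.02, so result = 0.02
(p ∧ q) = min(0.64, 0.18) = 0.18
((p ∧ q) → q): 0.18 ≤ 0.18, so result = 1
(((p ∧ q) → q) ∧ q) = min(1, 0.18) = 0.18
(((r ∨ ((s → s) ∨ p)) → s) ∨ (((p ∧ q) → q) ∧ q)) = max(0.02, 0.18) = 0.18
((((s → r) → (not r ∨ q)) ∧ s) ∨ (((r ∨ ((s → s) ∨ p)) → s) ∨ (((p ∧ q) → q) ∧ q))) = max(0.02, 0.18) = 0.18

0.18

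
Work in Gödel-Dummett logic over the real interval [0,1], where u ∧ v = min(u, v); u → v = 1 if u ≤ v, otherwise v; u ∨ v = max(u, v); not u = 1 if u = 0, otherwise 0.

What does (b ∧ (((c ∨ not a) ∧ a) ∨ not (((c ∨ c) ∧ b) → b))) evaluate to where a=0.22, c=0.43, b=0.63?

not a: Gödel ¬ of 0.22 = 0 (operand ≠ 0)
(c ∨ not a) = max(0.43, 0) = 0.43
((c ∨ not a) ∧ a) = min(0.43, 0.22) = 0.22
(c ∨ c) = max(0.43, 0.43) = 0.43
((c ∨ c) ∧ b) = min(0.43, 0.63) = 0.43
(((c ∨ c) ∧ b) → b): 0.43 ≤ 0.63, so result = 1
not (((c ∨ c) ∧ b) → b): Gödel ¬ of 1 = 0 (operand ≠ 0)
(((c ∨ not a) ∧ a) ∨ not (((c ∨ c) ∧ b) → b)) = max(0.22, 0) = 0.22
(b ∧ (((c ∨ not a) ∧ a) ∨ not (((c ∨ c) ∧ b) → b))) = min(0.63, 0.22) = 0.22

0.22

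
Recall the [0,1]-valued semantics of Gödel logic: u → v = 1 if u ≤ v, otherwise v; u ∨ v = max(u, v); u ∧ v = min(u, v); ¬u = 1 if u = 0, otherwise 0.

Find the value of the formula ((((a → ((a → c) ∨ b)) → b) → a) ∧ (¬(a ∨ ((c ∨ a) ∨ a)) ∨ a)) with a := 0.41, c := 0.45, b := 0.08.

(a → c): 0.41 ≤ 0.45, so result = 1
((a → c) ∨ b) = max(1, 0.08) = 1
(a → ((a → c) ∨ b)): 0.41 ≤ 1, so result = 1
((a → ((a → c) ∨ b)) → b): 1 > 0.08, so result = 0.08
(((a → ((a → c) ∨ b)) → b) → a): 0.08 ≤ 0.41, so result = 1
(c ∨ a) = max(0.45, 0.41) = 0.45
((c ∨ a) ∨ a) = max(0.45, 0.41) = 0.45
(a ∨ ((c ∨ a) ∨ a)) = max(0.41, 0.45) = 0.45
¬(a ∨ ((c ∨ a) ∨ a)): Gödel ¬ of 0.45 = 0 (operand ≠ 0)
(¬(a ∨ ((c ∨ a) ∨ a)) ∨ a) = max(0, 0.41) = 0.41
((((a → ((a → c) ∨ b)) → b) → a) ∧ (¬(a ∨ ((c ∨ a) ∨ a)) ∨ a)) = min(1, 0.41) = 0.41

0.41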